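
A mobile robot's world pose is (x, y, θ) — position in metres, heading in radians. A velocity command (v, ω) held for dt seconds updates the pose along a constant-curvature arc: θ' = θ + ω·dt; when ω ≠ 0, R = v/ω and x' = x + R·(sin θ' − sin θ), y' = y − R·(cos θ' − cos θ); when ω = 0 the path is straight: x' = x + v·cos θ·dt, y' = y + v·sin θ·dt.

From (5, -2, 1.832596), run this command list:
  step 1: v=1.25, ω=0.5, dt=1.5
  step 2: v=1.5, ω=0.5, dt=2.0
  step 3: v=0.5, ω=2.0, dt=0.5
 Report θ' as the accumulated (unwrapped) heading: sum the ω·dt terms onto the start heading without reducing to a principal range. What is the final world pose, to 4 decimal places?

step 1: θ'=2.5826 (R=2.5000) → pose (3.9110, -0.5276, 2.5826)
step 2: θ'=3.5826 (R=3.0000) → pose (1.0395, -0.3580, 3.5826)
step 3: θ'=4.5826 (R=0.2500) → pose (0.8983, -0.5517, 4.5826)

(0.8983, -0.5517, 4.5826)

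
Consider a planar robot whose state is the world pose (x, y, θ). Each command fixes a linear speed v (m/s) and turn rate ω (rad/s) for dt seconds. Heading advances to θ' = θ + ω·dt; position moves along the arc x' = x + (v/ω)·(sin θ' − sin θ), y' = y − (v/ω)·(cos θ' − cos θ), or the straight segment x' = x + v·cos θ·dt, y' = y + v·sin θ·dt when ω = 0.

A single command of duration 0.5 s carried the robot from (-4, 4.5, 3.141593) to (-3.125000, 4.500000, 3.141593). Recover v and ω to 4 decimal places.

v = -1.7500, ω = 0.0000

Δθ = 3.141593 − 3.141593 = 0.000000
ω = Δθ/dt = 0.000000/0.5 = 0.0000
ω = 0 → v = (Δx·cos θ + Δy·sin θ)/dt = -1.7500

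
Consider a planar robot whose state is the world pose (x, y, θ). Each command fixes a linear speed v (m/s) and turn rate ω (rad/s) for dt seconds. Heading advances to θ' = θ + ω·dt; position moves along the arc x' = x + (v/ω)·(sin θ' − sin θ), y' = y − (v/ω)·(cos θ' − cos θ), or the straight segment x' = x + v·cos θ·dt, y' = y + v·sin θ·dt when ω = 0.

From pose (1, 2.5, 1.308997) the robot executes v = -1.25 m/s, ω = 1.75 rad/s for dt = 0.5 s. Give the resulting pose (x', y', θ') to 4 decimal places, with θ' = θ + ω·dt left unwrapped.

(1.1058, 1.9041, 2.1840)

θ' = 1.3090 + 1.75·0.5 = 2.1840
R = v/ω = -1.25/1.75 = -0.7143
x' = 1 + -0.7143·(sin 2.1840 − sin 1.3090) = 1.1058
y' = 2.5 − -0.7143·(cos 2.1840 − cos 1.3090) = 1.9041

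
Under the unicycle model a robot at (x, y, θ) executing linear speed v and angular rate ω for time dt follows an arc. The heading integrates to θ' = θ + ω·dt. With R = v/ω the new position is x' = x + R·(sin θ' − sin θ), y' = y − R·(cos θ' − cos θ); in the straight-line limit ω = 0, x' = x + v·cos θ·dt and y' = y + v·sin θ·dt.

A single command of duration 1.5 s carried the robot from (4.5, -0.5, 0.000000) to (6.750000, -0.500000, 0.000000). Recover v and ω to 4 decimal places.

Δθ = 0.000000 − 0.000000 = 0.000000
ω = Δθ/dt = 0.000000/1.5 = 0.0000
ω = 0 → v = (Δx·cos θ + Δy·sin θ)/dt = 1.5000

v = 1.5000, ω = 0.0000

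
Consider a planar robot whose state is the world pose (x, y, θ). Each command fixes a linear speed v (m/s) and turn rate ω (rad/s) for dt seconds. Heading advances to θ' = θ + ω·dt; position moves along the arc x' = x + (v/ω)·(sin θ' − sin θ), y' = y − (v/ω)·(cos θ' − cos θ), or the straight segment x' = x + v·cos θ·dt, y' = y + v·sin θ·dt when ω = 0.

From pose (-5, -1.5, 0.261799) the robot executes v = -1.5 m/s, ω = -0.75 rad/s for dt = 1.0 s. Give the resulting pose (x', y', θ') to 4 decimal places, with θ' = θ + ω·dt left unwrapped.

θ' = 0.2618 + -0.75·1.0 = -0.4882
R = v/ω = -1.5/-0.75 = 2.0000
x' = -5 + 2.0000·(sin -0.4882 − sin 0.2618) = -6.4557
y' = -1.5 − 2.0000·(cos -0.4882 − cos 0.2618) = -1.3345

(-6.4557, -1.3345, -0.4882)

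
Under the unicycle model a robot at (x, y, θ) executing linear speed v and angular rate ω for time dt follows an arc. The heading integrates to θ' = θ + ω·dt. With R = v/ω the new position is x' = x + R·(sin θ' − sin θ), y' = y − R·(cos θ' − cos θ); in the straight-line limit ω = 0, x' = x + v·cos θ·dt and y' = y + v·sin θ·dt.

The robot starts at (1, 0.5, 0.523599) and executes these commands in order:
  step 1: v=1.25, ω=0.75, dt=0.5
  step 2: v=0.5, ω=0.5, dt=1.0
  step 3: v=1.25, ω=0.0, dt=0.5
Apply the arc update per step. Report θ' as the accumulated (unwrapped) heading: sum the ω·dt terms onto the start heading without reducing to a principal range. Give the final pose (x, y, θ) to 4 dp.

(1.7806, 1.9726, 1.3986)

step 1: θ'=0.8986 (R=1.6667) → pose (1.4708, 0.9055, 0.8986)
step 2: θ'=1.3986 (R=1.0000) → pose (1.6735, 1.3569, 1.3986)
step 3: θ'=1.3986 (straight) → pose (1.7806, 1.9726, 1.3986)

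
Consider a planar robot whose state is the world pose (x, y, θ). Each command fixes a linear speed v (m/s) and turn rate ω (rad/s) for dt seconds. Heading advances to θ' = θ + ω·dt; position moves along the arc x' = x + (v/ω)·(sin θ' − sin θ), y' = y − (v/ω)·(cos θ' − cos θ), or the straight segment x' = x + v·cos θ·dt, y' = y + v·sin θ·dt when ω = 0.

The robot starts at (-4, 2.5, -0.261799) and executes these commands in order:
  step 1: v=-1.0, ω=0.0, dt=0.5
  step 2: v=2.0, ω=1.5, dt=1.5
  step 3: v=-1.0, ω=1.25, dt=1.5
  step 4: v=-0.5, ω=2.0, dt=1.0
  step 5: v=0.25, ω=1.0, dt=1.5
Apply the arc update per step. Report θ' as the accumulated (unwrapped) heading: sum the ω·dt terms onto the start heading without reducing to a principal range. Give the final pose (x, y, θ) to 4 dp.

(-1.4000, 4.7080, 7.3632)

step 1: θ'=-0.2618 (straight) → pose (-4.4830, 2.6294, -0.2618)
step 2: θ'=1.9882 (R=1.3333) → pose (-2.9190, 4.4578, 1.9882)
step 3: θ'=3.8632 (R=-0.8000) → pose (-1.6592, 4.1815, 3.8632)
step 4: θ'=5.8632 (R=-0.2500) → pose (-1.7224, 4.5975, 5.8632)
step 5: θ'=7.3632 (R=0.2500) → pose (-1.4000, 4.7080, 7.3632)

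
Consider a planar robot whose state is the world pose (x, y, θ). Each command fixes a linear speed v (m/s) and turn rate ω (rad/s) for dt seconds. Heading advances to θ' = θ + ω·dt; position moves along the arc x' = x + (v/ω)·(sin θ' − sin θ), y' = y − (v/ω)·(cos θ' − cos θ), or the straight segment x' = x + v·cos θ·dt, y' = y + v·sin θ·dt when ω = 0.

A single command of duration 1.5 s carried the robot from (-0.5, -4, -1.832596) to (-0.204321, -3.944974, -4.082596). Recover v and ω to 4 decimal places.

Δθ = -4.082596 − -1.832596 = -2.250000
ω = Δθ/dt = -2.250000/1.5 = -1.5000
R = Δx/(sin θ' − sin θ) = 0.1667
v = R·ω = 0.1667·-1.5000 = -0.2500

v = -0.2500, ω = -1.5000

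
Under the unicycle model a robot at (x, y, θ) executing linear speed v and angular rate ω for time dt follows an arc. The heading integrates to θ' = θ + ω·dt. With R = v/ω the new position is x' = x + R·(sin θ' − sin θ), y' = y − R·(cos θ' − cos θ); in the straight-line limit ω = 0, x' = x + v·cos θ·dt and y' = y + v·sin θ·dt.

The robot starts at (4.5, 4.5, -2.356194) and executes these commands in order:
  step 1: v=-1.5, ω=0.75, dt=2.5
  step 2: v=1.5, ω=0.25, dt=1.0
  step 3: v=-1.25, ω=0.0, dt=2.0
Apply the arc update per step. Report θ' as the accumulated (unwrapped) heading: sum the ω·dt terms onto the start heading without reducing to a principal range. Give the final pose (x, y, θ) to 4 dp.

step 1: θ'=-0.4812 (R=-2.0000) → pose (4.0115, 7.6871, -0.4812)
step 2: θ'=-0.2312 (R=6.0000) → pose (5.4136, 7.1654, -0.2312)
step 3: θ'=-0.2312 (straight) → pose (2.9802, 7.7382, -0.2312)

(2.9802, 7.7382, -0.2312)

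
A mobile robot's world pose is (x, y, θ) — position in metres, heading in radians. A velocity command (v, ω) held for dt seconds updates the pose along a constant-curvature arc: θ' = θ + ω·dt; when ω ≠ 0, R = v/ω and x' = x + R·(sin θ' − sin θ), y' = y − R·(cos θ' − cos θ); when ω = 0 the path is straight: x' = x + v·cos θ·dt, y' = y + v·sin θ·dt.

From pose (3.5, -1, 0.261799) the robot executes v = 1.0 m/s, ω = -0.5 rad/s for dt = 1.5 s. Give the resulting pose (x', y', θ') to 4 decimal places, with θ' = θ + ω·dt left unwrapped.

(4.9557, -1.1655, -0.4882)

θ' = 0.2618 + -0.5·1.5 = -0.4882
R = v/ω = 1.0/-0.5 = -2.0000
x' = 3.5 + -2.0000·(sin -0.4882 − sin 0.2618) = 4.9557
y' = -1 − -2.0000·(cos -0.4882 − cos 0.2618) = -1.1655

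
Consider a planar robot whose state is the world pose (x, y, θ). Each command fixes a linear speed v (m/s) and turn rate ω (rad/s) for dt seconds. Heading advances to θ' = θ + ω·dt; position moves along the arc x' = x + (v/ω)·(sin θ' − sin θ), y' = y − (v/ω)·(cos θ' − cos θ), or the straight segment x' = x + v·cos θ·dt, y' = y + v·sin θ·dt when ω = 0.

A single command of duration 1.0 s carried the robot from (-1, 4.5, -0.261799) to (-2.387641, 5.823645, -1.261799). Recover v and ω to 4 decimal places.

v = -2.0000, ω = -1.0000

Δθ = -1.261799 − -0.261799 = -1.000000
ω = Δθ/dt = -1.000000/1.0 = -1.0000
R = Δx/(sin θ' − sin θ) = 2.0000
v = R·ω = 2.0000·-1.0000 = -2.0000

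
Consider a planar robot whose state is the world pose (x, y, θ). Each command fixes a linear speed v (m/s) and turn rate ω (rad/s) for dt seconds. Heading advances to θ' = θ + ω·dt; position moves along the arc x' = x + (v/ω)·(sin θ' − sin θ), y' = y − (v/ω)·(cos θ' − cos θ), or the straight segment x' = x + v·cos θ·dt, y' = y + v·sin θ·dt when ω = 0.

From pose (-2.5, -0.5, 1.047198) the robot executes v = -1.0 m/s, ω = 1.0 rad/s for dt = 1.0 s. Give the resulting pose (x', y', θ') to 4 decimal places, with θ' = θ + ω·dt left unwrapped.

(-2.5226, -1.4586, 2.0472)

θ' = 1.0472 + 1.0·1.0 = 2.0472
R = v/ω = -1.0/1.0 = -1.0000
x' = -2.5 + -1.0000·(sin 2.0472 − sin 1.0472) = -2.5226
y' = -0.5 − -1.0000·(cos 2.0472 − cos 1.0472) = -1.4586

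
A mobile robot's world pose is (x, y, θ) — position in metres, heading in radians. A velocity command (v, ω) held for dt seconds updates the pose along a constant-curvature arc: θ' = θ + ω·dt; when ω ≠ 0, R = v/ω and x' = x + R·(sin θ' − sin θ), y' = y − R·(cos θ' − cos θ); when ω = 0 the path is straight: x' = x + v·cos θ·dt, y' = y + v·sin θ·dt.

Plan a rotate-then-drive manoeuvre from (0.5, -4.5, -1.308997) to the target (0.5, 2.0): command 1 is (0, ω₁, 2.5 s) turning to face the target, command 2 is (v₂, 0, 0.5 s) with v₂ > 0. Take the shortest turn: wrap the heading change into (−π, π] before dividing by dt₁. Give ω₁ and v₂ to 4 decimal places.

heading to target = atan2(2−-4.5, 0.5−0.5) = 1.5708
Δθ = wrap(1.5708 − -1.3090) = 2.8798; ω₁ = Δθ/dt₁ = 1.1519
distance = √((0.5−0.5)² + (2−-4.5)²) = 6.5000; v₂ = distance/dt₂ = 13.0000

ω₁ = 1.1519, v₂ = 13.0000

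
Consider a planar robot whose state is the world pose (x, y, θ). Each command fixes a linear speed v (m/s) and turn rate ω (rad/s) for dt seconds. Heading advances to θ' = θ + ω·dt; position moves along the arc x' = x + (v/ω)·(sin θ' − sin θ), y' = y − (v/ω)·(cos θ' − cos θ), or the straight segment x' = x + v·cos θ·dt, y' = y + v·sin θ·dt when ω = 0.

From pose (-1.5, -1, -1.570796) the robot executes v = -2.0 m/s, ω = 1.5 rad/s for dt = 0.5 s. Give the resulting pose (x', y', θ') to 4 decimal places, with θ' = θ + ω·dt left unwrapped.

θ' = -1.5708 + 1.5·0.5 = -0.8208
R = v/ω = -2.0/1.5 = -1.3333
x' = -1.5 + -1.3333·(sin -0.8208 − sin -1.5708) = -1.8577
y' = -1 − -1.3333·(cos -0.8208 − cos -1.5708) = -0.0911

(-1.8577, -0.0911, -0.8208)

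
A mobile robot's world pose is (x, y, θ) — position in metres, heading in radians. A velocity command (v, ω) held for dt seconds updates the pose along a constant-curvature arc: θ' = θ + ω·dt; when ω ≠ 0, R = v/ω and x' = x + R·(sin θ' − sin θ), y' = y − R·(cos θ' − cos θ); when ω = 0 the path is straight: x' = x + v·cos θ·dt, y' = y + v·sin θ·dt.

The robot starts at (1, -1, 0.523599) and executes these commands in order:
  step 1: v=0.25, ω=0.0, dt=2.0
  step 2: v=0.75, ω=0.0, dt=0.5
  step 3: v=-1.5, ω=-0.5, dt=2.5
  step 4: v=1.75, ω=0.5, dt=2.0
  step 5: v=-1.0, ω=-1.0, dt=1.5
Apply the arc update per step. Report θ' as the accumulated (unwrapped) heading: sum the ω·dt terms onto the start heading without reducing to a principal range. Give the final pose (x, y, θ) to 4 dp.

step 1: θ'=0.5236 (straight) → pose (1.4330, -0.7500, 0.5236)
step 2: θ'=0.5236 (straight) → pose (1.7578, -0.5625, 0.5236)
step 3: θ'=-0.7264 (R=3.0000) → pose (-1.7348, -0.2071, -0.7264)
step 4: θ'=0.2736 (R=3.5000) → pose (1.5356, -0.9605, 0.2736)
step 5: θ'=-1.2264 (R=1.0000) → pose (0.3241, -0.3353, -1.2264)

(0.3241, -0.3353, -1.2264)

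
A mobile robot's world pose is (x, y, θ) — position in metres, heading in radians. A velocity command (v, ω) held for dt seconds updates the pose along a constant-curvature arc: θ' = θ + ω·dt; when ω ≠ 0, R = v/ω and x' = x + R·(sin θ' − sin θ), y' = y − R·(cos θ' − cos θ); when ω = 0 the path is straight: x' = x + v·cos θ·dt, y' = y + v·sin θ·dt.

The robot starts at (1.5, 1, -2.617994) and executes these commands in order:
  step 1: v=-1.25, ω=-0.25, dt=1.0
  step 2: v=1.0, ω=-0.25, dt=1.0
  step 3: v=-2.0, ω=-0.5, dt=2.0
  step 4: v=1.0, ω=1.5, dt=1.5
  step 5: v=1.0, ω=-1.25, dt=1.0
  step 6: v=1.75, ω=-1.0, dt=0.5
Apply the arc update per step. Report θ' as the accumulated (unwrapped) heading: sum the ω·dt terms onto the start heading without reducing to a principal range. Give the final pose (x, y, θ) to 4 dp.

(2.2913, -0.9719, -3.6180)

step 1: θ'=-2.8680 (R=5.0000) → pose (2.6490, 1.4839, -2.8680)
step 2: θ'=-3.1180 (R=-4.0000) → pose (1.6626, 1.3362, -3.1180)
step 3: θ'=-4.1180 (R=4.0000) → pose (5.0709, -0.4226, -4.1180)
step 4: θ'=-1.8680 (R=0.6667) → pose (3.8812, -0.6007, -1.8680)
step 5: θ'=-3.1180 (R=-0.8000) → pose (3.1351, -1.1662, -3.1180)
step 6: θ'=-3.6180 (R=-1.7500) → pose (2.2913, -0.9719, -3.6180)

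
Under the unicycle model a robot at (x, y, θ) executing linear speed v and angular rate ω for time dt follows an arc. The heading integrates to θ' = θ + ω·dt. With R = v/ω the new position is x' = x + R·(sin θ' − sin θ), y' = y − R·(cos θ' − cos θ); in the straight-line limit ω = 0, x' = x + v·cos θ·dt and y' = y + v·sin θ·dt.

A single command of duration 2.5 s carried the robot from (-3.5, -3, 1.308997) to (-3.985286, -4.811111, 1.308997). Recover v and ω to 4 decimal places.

v = -0.7500, ω = 0.0000

Δθ = 1.308997 − 1.308997 = 0.000000
ω = Δθ/dt = 0.000000/2.5 = 0.0000
ω = 0 → v = (Δx·cos θ + Δy·sin θ)/dt = -0.7500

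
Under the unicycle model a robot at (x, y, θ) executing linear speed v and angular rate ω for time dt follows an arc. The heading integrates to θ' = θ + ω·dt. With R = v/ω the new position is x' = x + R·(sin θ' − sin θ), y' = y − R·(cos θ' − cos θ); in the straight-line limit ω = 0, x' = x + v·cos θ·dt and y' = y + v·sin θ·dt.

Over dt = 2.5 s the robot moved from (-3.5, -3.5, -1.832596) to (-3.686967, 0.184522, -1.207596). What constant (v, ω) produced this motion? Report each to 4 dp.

v = -1.5000, ω = 0.2500

Δθ = -1.207596 − -1.832596 = 0.625000
ω = Δθ/dt = 0.625000/2.5 = 0.2500
R = −Δy/(cos θ' − cos θ) = -6.0000
v = R·ω = -6.0000·0.2500 = -1.5000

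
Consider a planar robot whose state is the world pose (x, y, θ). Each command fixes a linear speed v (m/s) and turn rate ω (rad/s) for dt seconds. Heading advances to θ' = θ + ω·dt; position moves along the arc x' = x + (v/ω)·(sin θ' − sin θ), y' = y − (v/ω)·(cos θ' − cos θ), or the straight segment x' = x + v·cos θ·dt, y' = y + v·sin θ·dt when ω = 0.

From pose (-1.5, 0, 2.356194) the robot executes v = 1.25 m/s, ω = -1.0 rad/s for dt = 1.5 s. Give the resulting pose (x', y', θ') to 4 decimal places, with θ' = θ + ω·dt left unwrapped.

(-1.5603, 1.7030, 0.8562)

θ' = 2.3562 + -1.0·1.5 = 0.8562
R = v/ω = 1.25/-1.0 = -1.2500
x' = -1.5 + -1.2500·(sin 0.8562 − sin 2.3562) = -1.5603
y' = 0 − -1.2500·(cos 0.8562 − cos 2.3562) = 1.7030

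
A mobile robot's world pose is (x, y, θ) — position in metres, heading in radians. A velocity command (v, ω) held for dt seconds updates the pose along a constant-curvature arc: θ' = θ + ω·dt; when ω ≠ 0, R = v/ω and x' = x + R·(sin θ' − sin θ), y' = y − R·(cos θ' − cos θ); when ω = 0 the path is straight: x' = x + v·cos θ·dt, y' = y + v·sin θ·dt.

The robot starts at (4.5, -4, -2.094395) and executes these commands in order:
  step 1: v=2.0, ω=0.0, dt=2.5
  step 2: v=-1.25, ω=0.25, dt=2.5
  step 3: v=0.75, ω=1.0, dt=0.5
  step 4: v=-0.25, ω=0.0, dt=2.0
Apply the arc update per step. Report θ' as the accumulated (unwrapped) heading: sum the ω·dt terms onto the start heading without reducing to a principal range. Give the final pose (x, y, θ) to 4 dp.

step 1: θ'=-2.0944 (straight) → pose (2.0000, -8.3301, -2.0944)
step 2: θ'=-1.4694 (R=-5.0000) → pose (2.6442, -5.3240, -1.4694)
step 3: θ'=-0.9694 (R=0.7500) → pose (2.7719, -5.6724, -0.9694)
step 4: θ'=-0.9694 (straight) → pose (2.4890, -5.2601, -0.9694)

(2.4890, -5.2601, -0.9694)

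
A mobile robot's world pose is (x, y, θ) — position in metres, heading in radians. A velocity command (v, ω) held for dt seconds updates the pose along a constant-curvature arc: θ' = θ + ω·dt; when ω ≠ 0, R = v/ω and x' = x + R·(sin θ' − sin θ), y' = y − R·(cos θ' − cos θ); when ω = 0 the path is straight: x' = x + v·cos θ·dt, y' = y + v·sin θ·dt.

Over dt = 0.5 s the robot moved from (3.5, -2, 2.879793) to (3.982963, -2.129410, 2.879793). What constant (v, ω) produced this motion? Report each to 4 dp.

Δθ = 2.879793 − 2.879793 = 0.000000
ω = Δθ/dt = 0.000000/0.5 = 0.0000
ω = 0 → v = (Δx·cos θ + Δy·sin θ)/dt = -1.0000

v = -1.0000, ω = 0.0000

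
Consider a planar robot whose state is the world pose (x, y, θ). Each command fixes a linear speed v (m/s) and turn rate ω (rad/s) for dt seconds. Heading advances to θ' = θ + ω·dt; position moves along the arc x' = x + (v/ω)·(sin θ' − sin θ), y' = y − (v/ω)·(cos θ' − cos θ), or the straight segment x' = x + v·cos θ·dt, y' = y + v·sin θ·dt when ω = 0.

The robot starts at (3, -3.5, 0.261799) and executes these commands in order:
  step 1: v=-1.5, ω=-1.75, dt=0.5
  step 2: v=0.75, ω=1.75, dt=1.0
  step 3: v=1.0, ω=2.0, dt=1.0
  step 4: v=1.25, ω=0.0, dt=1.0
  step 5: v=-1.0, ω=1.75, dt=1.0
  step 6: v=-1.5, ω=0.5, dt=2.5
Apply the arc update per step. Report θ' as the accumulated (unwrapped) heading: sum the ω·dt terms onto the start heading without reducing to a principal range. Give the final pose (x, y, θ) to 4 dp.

step 1: θ'=-0.6132 (R=0.8571) → pose (2.2849, -3.3730, -0.6132)
step 2: θ'=1.1368 (R=0.4286) → pose (2.9204, -3.2028, 1.1368)
step 3: θ'=3.1368 (R=0.5000) → pose (2.4691, -2.4925, 3.1368)
step 4: θ'=3.1368 (straight) → pose (1.2191, -2.4865, 3.1368)
step 5: θ'=4.8868 (R=-0.5714) → pose (1.7846, -1.8160, 4.8868)
step 6: θ'=6.1368 (R=-3.0000) → pose (-0.7323, 0.6314, 6.1368)

(-0.7323, 0.6314, 6.1368)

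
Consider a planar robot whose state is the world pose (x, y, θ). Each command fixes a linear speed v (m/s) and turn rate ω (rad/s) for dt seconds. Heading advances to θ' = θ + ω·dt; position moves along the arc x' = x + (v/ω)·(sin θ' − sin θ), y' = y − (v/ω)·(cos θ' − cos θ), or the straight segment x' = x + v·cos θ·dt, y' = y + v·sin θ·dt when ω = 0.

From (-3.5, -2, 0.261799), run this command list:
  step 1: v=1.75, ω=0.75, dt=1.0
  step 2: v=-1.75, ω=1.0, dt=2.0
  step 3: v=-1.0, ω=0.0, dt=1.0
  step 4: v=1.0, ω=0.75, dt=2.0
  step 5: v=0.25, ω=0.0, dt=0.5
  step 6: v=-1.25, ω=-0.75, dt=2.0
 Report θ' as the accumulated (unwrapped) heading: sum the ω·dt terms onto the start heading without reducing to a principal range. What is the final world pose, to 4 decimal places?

(0.4679, -3.6348, 3.0118)

step 1: θ'=1.0118 (R=2.3333) → pose (-2.1257, -0.9836, 1.0118)
step 2: θ'=3.0118 (R=-1.7500) → pose (-0.8686, -3.6470, 3.0118)
step 3: θ'=3.0118 (straight) → pose (0.1230, -3.7764, 3.0118)
step 4: θ'=4.5118 (R=1.3333) → pose (-1.3562, -4.8329, 4.5118)
step 5: θ'=4.5118 (straight) → pose (-1.3811, -4.9554, 4.5118)
step 6: θ'=3.0118 (R=1.6667) → pose (0.4679, -3.6348, 3.0118)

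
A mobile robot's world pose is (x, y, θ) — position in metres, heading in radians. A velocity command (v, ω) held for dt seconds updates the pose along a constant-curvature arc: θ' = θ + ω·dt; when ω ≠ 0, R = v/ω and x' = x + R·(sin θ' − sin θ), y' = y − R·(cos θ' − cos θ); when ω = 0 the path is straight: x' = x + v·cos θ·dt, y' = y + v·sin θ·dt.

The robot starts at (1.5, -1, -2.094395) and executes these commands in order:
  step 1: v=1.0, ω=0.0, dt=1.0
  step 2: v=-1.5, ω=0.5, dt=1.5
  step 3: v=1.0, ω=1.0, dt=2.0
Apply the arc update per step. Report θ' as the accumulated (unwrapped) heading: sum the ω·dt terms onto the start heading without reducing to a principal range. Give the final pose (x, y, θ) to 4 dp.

step 1: θ'=-2.0944 (straight) → pose (1.0000, -1.8660, -2.0944)
step 2: θ'=-1.3444 (R=-3.0000) → pose (1.3254, 0.3074, -1.3444)
step 3: θ'=0.6556 (R=1.0000) → pose (2.9095, -0.2608, 0.6556)

(2.9095, -0.2608, 0.6556)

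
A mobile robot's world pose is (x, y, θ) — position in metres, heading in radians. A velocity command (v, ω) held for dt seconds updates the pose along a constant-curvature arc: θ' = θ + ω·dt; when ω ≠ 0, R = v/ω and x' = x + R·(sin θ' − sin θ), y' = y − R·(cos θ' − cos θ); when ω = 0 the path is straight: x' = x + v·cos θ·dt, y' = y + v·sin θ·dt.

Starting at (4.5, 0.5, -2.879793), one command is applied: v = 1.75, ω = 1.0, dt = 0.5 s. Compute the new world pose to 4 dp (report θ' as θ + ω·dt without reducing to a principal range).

θ' = -2.8798 + 1.0·0.5 = -2.3798
R = v/ω = 1.75/1.0 = 1.7500
x' = 4.5 + 1.7500·(sin -2.3798 − sin -2.8798) = 3.7450
y' = 0.5 − 1.7500·(cos -2.3798 − cos -2.8798) = 0.0759

(3.7450, 0.0759, -2.3798)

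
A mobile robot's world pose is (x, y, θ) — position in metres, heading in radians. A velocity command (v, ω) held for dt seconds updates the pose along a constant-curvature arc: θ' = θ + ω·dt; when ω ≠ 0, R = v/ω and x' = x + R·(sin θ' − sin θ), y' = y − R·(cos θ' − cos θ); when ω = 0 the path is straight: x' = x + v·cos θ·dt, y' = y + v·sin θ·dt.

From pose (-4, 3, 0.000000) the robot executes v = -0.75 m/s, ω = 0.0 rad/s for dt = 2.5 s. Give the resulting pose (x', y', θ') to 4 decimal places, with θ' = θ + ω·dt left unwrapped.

(-5.8750, 3.0000, 0.0000)

θ' = 0.0000 + 0.0·2.5 = 0.0000
ω = 0 → straight: x' = -4 + -0.75·cos(0.0000)·2.5 = -5.8750
y' = 3 + -0.75·sin(0.0000)·2.5 = 3.0000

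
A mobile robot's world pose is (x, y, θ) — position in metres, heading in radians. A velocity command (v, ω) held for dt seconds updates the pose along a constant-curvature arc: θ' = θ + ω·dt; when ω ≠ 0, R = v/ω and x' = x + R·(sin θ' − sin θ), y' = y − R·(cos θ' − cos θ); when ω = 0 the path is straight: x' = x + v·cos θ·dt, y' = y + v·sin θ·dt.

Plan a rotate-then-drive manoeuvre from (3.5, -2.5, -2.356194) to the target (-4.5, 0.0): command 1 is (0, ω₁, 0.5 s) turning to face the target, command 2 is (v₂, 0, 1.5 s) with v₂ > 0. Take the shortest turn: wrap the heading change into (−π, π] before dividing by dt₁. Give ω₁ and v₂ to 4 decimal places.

heading to target = atan2(0−-2.5, -4.5−3.5) = 2.8387
Δθ = wrap(2.8387 − -2.3562) = -1.0883; ω₁ = Δθ/dt₁ = -2.1766
distance = √((-4.5−3.5)² + (0−-2.5)²) = 8.3815; v₂ = distance/dt₂ = 5.5877

ω₁ = -2.1766, v₂ = 5.5877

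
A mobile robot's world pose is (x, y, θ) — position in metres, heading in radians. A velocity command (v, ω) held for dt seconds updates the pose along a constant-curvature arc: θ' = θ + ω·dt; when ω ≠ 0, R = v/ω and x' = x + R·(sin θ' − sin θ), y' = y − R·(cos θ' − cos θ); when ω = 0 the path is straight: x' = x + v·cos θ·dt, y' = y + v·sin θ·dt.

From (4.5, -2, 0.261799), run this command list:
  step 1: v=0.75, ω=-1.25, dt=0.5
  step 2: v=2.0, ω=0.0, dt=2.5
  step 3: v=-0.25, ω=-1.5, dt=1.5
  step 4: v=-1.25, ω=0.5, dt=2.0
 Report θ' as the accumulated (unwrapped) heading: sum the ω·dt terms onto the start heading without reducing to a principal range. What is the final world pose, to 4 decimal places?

step 1: θ'=-0.3632 (R=-0.6000) → pose (4.8685, -2.0187, -0.3632)
step 2: θ'=-0.3632 (straight) → pose (9.5423, -3.7950, -0.3632)
step 3: θ'=-2.6132 (R=0.1667) → pose (9.5175, -3.4953, -2.6132)
step 4: θ'=-1.6132 (R=-2.5000) → pose (10.7549, -1.4422, -1.6132)

(10.7549, -1.4422, -1.6132)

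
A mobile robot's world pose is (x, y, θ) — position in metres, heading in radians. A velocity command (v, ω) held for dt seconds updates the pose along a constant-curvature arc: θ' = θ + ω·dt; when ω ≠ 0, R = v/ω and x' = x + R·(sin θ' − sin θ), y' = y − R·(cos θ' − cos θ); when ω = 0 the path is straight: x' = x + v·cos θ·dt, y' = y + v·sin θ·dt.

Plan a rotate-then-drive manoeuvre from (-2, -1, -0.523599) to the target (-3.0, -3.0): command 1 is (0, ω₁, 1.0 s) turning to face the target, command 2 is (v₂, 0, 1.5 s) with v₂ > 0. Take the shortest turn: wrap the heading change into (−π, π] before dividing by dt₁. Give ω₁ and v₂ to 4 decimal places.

ω₁ = -1.5108, v₂ = 1.4907

heading to target = atan2(-3−-1, -3−-2) = -2.0344
Δθ = wrap(-2.0344 − -0.5236) = -1.5108; ω₁ = Δθ/dt₁ = -1.5108
distance = √((-3−-2)² + (-3−-1)²) = 2.2361; v₂ = distance/dt₂ = 1.4907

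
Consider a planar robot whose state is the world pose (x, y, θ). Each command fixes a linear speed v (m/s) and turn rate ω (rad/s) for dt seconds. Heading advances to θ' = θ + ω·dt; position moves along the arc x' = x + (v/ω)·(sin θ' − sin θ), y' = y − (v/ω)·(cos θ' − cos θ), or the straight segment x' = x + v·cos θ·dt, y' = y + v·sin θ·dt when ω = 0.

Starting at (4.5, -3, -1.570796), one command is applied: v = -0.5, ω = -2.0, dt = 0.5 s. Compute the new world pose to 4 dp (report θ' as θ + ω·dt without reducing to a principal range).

(4.6149, -2.7896, -2.5708)

θ' = -1.5708 + -2.0·0.5 = -2.5708
R = v/ω = -0.5/-2.0 = 0.2500
x' = 4.5 + 0.2500·(sin -2.5708 − sin -1.5708) = 4.6149
y' = -3 − 0.2500·(cos -2.5708 − cos -1.5708) = -2.7896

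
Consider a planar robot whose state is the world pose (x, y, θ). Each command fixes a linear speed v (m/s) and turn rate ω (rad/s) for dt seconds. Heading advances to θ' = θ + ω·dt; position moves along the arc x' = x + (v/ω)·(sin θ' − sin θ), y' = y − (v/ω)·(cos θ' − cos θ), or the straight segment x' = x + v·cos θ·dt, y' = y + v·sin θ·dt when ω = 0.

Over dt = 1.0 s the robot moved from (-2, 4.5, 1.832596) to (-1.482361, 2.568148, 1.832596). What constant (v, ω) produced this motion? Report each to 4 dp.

Δθ = 1.832596 − 1.832596 = 0.000000
ω = Δθ/dt = 0.000000/1.0 = 0.0000
ω = 0 → v = (Δx·cos θ + Δy·sin θ)/dt = -2.0000

v = -2.0000, ω = 0.0000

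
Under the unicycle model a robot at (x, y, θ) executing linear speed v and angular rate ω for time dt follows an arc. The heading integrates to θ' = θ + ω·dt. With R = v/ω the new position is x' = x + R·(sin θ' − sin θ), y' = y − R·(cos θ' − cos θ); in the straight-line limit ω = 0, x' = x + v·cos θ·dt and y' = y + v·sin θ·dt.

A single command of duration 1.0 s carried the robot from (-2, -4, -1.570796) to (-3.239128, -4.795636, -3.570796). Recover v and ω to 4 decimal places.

v = 1.7500, ω = -2.0000

Δθ = -3.570796 − -1.570796 = -2.000000
ω = Δθ/dt = -2.000000/1.0 = -2.0000
R = Δx/(sin θ' − sin θ) = -0.8750
v = R·ω = -0.8750·-2.0000 = 1.7500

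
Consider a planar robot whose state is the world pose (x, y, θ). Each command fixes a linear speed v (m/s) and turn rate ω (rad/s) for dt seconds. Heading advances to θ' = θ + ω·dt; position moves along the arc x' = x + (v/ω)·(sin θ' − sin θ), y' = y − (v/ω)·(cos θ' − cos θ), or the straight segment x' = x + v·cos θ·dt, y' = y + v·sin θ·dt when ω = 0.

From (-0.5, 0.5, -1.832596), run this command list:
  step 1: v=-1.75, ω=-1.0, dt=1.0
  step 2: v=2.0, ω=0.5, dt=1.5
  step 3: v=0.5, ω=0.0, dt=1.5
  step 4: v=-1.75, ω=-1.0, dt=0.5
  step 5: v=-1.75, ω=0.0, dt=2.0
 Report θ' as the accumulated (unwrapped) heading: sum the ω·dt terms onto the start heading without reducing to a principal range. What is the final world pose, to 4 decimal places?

(1.5848, 1.6915, -2.5826)

step 1: θ'=-2.8326 (R=1.7500) → pose (0.6582, 1.7142, -2.8326)
step 2: θ'=-2.0826 (R=4.0000) → pose (-1.6129, -0.1374, -2.0826)
step 3: θ'=-2.0826 (straight) → pose (-1.9802, -0.7913, -2.0826)
step 4: θ'=-2.5826 (R=1.7500) → pose (-1.3825, -0.1647, -2.5826)
step 5: θ'=-2.5826 (straight) → pose (1.5848, 1.6915, -2.5826)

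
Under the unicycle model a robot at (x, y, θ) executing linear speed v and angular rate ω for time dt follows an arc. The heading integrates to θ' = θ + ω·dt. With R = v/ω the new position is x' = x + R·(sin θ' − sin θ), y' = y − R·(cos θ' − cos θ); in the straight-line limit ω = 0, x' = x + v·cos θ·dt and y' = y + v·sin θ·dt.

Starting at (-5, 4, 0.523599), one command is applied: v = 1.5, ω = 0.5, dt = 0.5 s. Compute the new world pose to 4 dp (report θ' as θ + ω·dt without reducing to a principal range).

θ' = 0.5236 + 0.5·0.5 = 0.7736
R = v/ω = 1.5/0.5 = 3.0000
x' = -5 + 3.0000·(sin 0.7736 − sin 0.5236) = -4.4039
y' = 4 − 3.0000·(cos 0.7736 − cos 0.5236) = 4.4519

(-4.4039, 4.4519, 0.7736)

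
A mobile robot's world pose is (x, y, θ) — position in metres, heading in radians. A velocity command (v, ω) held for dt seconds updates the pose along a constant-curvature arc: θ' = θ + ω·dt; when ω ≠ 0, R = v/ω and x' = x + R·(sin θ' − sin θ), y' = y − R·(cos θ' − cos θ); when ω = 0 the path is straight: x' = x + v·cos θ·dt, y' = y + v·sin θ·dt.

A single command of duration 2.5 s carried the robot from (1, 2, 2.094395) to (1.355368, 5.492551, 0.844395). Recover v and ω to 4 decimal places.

v = 1.5000, ω = -0.5000

Δθ = 0.844395 − 2.094395 = -1.250000
ω = Δθ/dt = -1.250000/2.5 = -0.5000
R = −Δy/(cos θ' − cos θ) = -3.0000
v = R·ω = -3.0000·-0.5000 = 1.5000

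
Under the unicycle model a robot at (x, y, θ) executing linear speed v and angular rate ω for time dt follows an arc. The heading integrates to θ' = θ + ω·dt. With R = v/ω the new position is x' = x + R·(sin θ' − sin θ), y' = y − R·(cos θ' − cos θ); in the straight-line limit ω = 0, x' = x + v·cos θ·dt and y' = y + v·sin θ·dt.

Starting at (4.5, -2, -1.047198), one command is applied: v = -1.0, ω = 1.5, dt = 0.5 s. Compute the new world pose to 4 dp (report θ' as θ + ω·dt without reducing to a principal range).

(4.1179, -1.6959, -0.2972)

θ' = -1.0472 + 1.5·0.5 = -0.2972
R = v/ω = -1.0/1.5 = -0.6667
x' = 4.5 + -0.6667·(sin -0.2972 − sin -1.0472) = 4.1179
y' = -2 − -0.6667·(cos -0.2972 − cos -1.0472) = -1.6959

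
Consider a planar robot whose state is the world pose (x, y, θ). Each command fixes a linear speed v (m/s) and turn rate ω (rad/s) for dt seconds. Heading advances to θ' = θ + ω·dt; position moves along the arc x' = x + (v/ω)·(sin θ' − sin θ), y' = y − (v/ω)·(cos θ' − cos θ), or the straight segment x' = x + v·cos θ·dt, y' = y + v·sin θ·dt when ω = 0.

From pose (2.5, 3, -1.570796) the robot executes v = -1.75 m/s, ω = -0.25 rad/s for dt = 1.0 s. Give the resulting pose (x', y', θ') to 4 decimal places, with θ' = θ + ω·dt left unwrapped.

θ' = -1.5708 + -0.25·1.0 = -1.8208
R = v/ω = -1.75/-0.25 = 7.0000
x' = 2.5 + 7.0000·(sin -1.8208 − sin -1.5708) = 2.7176
y' = 3 − 7.0000·(cos -1.8208 − cos -1.5708) = 4.7318

(2.7176, 4.7318, -1.8208)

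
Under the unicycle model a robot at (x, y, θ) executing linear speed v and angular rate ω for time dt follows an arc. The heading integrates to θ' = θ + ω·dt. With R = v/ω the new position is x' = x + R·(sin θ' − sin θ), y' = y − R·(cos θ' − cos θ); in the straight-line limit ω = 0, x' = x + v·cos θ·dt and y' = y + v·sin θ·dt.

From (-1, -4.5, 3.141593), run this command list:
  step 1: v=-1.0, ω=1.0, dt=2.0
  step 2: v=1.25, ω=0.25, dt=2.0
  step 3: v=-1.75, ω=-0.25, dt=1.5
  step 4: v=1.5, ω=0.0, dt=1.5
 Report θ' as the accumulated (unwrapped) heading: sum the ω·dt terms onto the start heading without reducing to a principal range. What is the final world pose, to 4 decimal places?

step 1: θ'=5.1416 (R=-1.0000) → pose (-0.0907, -3.0839, 5.1416)
step 2: θ'=5.6416 (R=5.0000) → pose (1.4634, -5.0088, 5.6416)
step 3: θ'=5.2666 (R=7.0000) → pose (-0.2995, -3.0847, 5.2666)
step 4: θ'=5.2666 (straight) → pose (0.8846, -4.9979, 5.2666)

(0.8846, -4.9979, 5.2666)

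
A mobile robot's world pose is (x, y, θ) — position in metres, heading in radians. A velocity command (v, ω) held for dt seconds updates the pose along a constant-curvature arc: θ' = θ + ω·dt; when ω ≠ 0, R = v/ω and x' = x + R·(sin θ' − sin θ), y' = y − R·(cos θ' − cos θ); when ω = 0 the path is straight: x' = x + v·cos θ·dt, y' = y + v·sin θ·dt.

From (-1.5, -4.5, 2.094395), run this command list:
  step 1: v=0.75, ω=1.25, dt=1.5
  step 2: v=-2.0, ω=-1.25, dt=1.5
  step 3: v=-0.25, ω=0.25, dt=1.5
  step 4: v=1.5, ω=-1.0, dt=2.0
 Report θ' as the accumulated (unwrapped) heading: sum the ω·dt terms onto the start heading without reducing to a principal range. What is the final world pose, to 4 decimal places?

step 1: θ'=3.9694 (R=0.6000) → pose (-2.4615, -4.3941, 3.9694)
step 2: θ'=2.0944 (R=1.6000) → pose (0.1025, -4.6765, 2.0944)
step 3: θ'=2.4694 (R=-1.0000) → pose (0.3458, -4.9590, 2.4694)
step 4: θ'=0.4694 (R=-1.5000) → pose (0.6013, -2.4475, 0.4694)

(0.6013, -2.4475, 0.4694)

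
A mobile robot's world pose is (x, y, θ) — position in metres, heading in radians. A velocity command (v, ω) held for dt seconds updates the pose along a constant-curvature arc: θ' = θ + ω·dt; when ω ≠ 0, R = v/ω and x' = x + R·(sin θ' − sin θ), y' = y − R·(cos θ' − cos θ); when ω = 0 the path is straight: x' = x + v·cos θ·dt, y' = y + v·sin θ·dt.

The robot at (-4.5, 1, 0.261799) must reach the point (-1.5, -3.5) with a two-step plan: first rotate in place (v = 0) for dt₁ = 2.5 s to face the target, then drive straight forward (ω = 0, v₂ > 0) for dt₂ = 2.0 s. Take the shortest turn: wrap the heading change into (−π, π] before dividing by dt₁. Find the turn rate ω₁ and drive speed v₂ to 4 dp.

heading to target = atan2(-3.5−1, -1.5−-4.5) = -0.9828
Δθ = wrap(-0.9828 − 0.2618) = -1.2446; ω₁ = Δθ/dt₁ = -0.4978
distance = √((-1.5−-4.5)² + (-3.5−1)²) = 5.4083; v₂ = distance/dt₂ = 2.7042

ω₁ = -0.4978, v₂ = 2.7042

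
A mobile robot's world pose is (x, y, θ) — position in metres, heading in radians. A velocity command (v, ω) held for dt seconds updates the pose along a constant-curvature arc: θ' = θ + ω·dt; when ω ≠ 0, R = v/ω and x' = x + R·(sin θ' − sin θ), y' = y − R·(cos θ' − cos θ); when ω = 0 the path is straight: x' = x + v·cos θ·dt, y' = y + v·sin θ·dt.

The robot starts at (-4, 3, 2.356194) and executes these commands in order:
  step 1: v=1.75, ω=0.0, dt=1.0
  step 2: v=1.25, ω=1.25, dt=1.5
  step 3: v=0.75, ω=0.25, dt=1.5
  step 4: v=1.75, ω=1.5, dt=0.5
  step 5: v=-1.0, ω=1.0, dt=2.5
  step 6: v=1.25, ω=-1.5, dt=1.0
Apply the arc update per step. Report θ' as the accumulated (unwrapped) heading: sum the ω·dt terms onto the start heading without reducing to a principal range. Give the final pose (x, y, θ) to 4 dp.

(-7.9551, 2.3292, 6.3562)

step 1: θ'=2.3562 (straight) → pose (-5.2374, 4.2374, 2.3562)
step 2: θ'=4.2312 (R=1.0000) → pose (-6.8310, 3.9932, 4.2312)
step 3: θ'=4.6062 (R=3.0000) → pose (-7.1548, 2.9226, 4.6062)
step 4: θ'=5.3562 (R=1.1667) → pose (-6.9278, 2.0987, 5.3562)
step 5: θ'=7.8562 (R=-1.0000) → pose (-8.7276, 1.4962, 7.8562)
step 6: θ'=6.3562 (R=-0.8333) → pose (-7.9551, 2.3292, 6.3562)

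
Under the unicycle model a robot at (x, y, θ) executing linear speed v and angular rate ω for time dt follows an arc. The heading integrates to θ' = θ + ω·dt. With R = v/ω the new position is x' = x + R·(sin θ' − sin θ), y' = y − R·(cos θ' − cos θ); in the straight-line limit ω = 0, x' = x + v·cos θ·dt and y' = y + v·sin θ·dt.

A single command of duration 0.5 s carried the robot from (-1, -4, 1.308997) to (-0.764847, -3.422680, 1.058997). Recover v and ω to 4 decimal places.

Δθ = 1.058997 − 1.308997 = -0.250000
ω = Δθ/dt = -0.250000/0.5 = -0.5000
R = −Δy/(cos θ' − cos θ) = -2.5000
v = R·ω = -2.5000·-0.5000 = 1.2500

v = 1.2500, ω = -0.5000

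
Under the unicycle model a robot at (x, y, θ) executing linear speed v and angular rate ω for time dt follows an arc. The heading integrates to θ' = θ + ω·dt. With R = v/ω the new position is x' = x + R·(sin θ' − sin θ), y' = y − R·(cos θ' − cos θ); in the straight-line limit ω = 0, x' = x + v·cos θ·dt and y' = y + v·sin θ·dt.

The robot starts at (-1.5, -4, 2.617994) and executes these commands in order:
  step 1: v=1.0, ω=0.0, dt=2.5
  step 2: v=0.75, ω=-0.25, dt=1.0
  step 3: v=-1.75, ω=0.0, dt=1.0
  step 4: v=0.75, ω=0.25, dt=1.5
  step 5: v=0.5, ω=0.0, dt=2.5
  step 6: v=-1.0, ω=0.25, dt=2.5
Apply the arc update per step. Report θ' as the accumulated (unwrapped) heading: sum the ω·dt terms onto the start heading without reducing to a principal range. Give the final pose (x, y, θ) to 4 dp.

step 1: θ'=2.6180 (straight) → pose (-3.6651, -2.7500, 2.6180)
step 2: θ'=2.3680 (R=-3.0000) → pose (-4.2612, -2.2981, 2.3680)
step 3: θ'=2.3680 (straight) → pose (-3.0093, -3.5209, 2.3680)
step 4: θ'=2.7430 (R=3.0000) → pose (-3.9410, -2.9023, 2.7430)
step 5: θ'=2.7430 (straight) → pose (-5.0930, -2.4171, 2.7430)
step 6: θ'=3.3680 (R=-4.0000) → pose (-2.6426, -2.6286, 3.3680)

(-2.6426, -2.6286, 3.3680)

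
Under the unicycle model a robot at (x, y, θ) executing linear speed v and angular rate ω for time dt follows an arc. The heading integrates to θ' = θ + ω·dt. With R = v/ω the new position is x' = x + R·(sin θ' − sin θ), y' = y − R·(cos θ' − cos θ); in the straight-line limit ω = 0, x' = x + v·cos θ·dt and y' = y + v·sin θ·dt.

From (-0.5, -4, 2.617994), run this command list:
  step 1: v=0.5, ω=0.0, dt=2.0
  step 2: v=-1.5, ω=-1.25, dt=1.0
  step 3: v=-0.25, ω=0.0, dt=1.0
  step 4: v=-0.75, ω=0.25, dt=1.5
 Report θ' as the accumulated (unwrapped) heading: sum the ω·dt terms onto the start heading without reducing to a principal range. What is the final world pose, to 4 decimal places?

(-0.8581, -6.1441, 1.7430)

step 1: θ'=2.6180 (straight) → pose (-1.3660, -3.5000, 2.6180)
step 2: θ'=1.3680 (R=1.2000) → pose (-0.7906, -4.7809, 1.3680)
step 3: θ'=1.3680 (straight) → pose (-0.8410, -5.0258, 1.3680)
step 4: θ'=1.7430 (R=-3.0000) → pose (-0.8581, -6.1441, 1.7430)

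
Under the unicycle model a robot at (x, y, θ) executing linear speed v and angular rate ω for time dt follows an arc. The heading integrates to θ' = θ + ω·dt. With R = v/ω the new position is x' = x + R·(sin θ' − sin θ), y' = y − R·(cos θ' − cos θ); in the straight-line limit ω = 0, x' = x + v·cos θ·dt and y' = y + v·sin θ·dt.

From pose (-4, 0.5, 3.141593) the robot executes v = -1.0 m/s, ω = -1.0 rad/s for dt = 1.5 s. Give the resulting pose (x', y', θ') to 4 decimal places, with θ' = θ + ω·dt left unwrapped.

θ' = 3.1416 + -1.0·1.5 = 1.6416
R = v/ω = -1.0/-1.0 = 1.0000
x' = -4 + 1.0000·(sin 1.6416 − sin 3.1416) = -3.0025
y' = 0.5 − 1.0000·(cos 1.6416 − cos 3.1416) = -0.4293

(-3.0025, -0.4293, 1.6416)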